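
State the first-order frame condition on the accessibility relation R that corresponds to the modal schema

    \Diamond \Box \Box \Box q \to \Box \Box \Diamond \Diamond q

\forall x \forall y \forall z ((xRy \wedge x R^2 z) \to \exists w (y R^3 w \wedge z R^2 w))

This is a Sahlqvist (Geach-type) schema ◇^1□^3q → □^2◇^2q.
First-order correspondent: \forall x \forall y \forall z ((xRy \wedge x R^2 z) \to \exists w (y R^3 w \wedge z R^2 w)).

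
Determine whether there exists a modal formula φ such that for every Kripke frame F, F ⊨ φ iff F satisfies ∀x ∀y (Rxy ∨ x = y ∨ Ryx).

If a class were modally definable it would be closed under disjoint unions (Goldblatt–Thomason).
Take 4 disjoint single-world reflexive frames: each is trivially connected, but their disjoint union has 4 worlds with no edge between distinct components, so it is not connected.
So the class is not modally definable.

No — not modally definable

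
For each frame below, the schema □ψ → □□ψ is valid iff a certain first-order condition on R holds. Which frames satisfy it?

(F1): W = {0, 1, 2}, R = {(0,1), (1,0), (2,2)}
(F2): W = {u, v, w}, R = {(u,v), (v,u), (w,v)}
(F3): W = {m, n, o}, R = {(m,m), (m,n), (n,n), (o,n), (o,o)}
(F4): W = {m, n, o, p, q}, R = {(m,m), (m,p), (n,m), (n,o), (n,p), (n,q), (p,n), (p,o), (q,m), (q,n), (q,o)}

The schema corresponds to transitivity: ∀x ∀y ∀z (Rxy ∧ Ryz → Rxz).
(F1): fails — R01 and R10 but not R00.
(F2): fails — Ruv and Rvu but not Ruu.
(F3): condition met.
(F4): fails — Rpn and Rnq but not Rpq.

(F3)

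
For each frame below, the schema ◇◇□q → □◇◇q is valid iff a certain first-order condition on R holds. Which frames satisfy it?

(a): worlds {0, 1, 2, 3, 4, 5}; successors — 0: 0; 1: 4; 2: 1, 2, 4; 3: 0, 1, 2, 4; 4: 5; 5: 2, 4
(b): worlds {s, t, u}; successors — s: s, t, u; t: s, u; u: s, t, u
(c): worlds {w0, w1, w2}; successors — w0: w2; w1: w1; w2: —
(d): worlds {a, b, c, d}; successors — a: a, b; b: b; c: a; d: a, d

(b), (c), (d)

Frame correspondent (Sahlqvist): ∀x ∀y ∀z ((xR²y ∧ xRz) → ∃w (yRw ∧ zR²w)) — i.e. a generalized confluence (Geach) condition.
(a): fails — 2R²1, 2R1 but no w with 1Rw and 1R²w.
(b): satisfies the condition.
(c): satisfies the condition.
(d): satisfies the condition.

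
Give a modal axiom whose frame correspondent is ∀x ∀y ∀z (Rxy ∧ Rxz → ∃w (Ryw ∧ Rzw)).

The condition is convergence. The .2 schema ◇□s → □◇s defines it.
Suppose ◇□s→□◇s is valid. Take Rxy, Rxz and set V(s)={w : Ryw}. Then □s at y so ◇□s at x, so □◇s at x, so ◇s at z, giving w with Rzw and Ryw.

◇□s → □◇s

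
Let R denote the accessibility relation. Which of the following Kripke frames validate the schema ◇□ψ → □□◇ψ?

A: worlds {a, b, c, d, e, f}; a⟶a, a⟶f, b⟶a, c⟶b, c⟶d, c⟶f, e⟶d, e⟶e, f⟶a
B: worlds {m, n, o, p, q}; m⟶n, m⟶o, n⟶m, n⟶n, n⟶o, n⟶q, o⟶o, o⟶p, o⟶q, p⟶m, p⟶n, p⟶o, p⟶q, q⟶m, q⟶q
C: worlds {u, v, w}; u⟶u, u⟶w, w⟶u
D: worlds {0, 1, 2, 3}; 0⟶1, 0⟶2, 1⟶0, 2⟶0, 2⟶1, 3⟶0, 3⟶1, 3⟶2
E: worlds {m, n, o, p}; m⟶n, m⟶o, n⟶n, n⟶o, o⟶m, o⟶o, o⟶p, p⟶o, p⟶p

This is the axiom for a generalized confluence (Geach) condition; its first-order frame correspondent is ∀x ∀y ∀z ((xRy ∧ xR²z) → ∃w (yRw ∧ zRw)).
A: fails — cRd, cR²a but no w with dRw and aRw.
B: fails — nRm, nR²q but no w with mRw and qRw.
C: condition met.
D: fails — 0R1, 0R²0 but no w with 1Rw and 0Rw.
E: condition met.

C, E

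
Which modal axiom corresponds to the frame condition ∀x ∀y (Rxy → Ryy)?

The condition is shift-reflexivity. The T□ schema □(□p → p) defines it.
Suppose □(□p→p) is valid. Take Rxy and set V(p)={w : Ryw}. Then at y, □p holds; since □(□p→p) at x, □p→p at y, so p at y, i.e. Ryy.

□(□p → p)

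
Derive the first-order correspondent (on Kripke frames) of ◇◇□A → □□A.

∀x ∀y ∀z ((xR²y ∧ xR²z) → ∃w (yRw ∧ z = w))

This is a Sahlqvist (Geach-type) schema ◇^2□^1A → □^2◇^0A.
Minimal-valuation argument: fix x; take any y with xR^2y and any z with xR^2z. Set V(A) to the set of worlds R-reachable from y in exactly 1 step. Then □^1A holds at y, so the antecedent holds at x; validity forces ◇^0A at z, giving a w with zR^0w and yR^1w.
First-order correspondent: ∀x ∀y ∀z ((xR²y ∧ xR²z) → ∃w (yRw ∧ z = w)).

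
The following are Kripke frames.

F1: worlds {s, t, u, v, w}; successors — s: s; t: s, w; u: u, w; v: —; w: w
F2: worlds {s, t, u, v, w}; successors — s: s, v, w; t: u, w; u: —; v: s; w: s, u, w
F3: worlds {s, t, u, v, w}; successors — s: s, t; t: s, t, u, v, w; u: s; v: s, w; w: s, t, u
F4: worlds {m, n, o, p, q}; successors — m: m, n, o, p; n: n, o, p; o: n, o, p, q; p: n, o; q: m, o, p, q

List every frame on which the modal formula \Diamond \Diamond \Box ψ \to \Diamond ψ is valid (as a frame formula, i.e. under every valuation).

The schema corresponds to a generalized confluence (Geach) condition: \forall x \forall y (x R^2 y \to \exists w (yRw \wedge xRw)).
F1: ✓.
F2: fails — sR²u but no w* with uRw* and sRw*.
F3: ✓.
F4: ✓.
Valid on: F1, F3, F4.

F1, F3, F4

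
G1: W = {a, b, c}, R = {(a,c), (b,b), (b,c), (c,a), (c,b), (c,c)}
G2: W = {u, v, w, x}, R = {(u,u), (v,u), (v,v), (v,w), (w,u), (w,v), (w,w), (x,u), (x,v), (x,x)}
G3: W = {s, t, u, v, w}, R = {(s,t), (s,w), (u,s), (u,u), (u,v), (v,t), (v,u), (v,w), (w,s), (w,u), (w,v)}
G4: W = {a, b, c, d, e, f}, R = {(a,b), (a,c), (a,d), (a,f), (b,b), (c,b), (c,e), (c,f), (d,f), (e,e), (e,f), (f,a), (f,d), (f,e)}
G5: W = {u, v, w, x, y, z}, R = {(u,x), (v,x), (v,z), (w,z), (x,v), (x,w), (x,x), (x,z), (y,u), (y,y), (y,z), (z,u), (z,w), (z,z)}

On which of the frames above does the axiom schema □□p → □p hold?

The schema corresponds to density: ∀x ∀y (Rxy → ∃z (Rxz ∧ Rzy)).
G1: holds.
G2: holds.
G3: fails — Rvt but no z with Rvz and Rzt.
G4: fails — Rdf but no z with Rdz and Rzf.
G5: holds.

G1, G2, G5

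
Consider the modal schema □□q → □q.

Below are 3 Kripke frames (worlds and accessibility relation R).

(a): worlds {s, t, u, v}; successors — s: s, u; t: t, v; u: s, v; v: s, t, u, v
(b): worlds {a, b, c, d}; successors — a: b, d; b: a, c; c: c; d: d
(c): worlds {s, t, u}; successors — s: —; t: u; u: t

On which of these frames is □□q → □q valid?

The schema corresponds to density: ∀x ∀y (Rxy → ∃z (Rxz ∧ Rzy)).
(a): condition met.
(b): fails — Rab but no z with Raz and Rzb.
(c): fails — Rtu but no z with Rtz and Rzu.
Valid on: (a).

(a)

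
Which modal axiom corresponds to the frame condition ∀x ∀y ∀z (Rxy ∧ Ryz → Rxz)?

□r → □□r

A defining formula is □r → □□r (the 4 axiom).
Suppose □r→□□r is valid. Take Rxy, Ryz and set V(r)={w : Rxw}. Then □r at x, so □□r at x, so □r at y, so r at z, i.e. Rxz.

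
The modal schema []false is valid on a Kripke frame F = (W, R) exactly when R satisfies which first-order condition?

Emptiness of R

□⊥ is valid iff no world has any successor (otherwise □⊥ fails at any world with one).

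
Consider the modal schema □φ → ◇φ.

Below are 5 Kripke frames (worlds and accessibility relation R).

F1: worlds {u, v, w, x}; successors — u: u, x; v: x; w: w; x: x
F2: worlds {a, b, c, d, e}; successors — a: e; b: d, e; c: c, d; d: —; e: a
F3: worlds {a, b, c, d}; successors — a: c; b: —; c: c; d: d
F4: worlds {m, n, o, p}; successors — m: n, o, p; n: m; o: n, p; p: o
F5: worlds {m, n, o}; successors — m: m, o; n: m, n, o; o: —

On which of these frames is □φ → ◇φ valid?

F1, F4

This is the axiom for seriality; its first-order frame correspondent is ∀x ∃y Rxy.
F1: ✓.
F2: fails — world d has no successor.
F3: fails — world b has no successor.
F4: ✓.
F5: fails — world o has no successor.
Valid on: F1, F4.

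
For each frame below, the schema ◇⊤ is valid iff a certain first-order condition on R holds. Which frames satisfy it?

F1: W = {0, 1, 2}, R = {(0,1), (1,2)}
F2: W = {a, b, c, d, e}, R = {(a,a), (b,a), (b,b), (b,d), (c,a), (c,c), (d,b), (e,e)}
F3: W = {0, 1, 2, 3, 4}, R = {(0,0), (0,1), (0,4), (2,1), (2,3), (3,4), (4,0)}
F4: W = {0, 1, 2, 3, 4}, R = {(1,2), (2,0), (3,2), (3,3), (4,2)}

The schema corresponds to seriality: ∀x ∃y Rxy.
F1: fails — world 2 has no successor.
F2: ✓.
F3: fails — world 1 has no successor.
F4: fails — world 0 has no successor.

F2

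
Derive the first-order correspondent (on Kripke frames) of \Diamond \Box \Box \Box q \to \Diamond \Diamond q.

\forall x \forall y (xRy \to \exists w (y R^3 w \wedge x R^2 w))

This is a Sahlqvist (Geach-type) schema ◇^1□^3q → □^0◇^2q.
First-order correspondent: \forall x \forall y (xRy \to \exists w (y R^3 w \wedge x R^2 w)).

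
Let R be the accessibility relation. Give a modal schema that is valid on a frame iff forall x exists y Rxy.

□r → ◇r

The condition is seriality. The D schema □r → ◇r defines it.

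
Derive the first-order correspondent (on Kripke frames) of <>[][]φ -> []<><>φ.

forall x forall y forall z ((xRy & xRz) -> exists w (y R^2 w & z R^2 w))

This is a Sahlqvist (Geach-type) schema ◇^1□^2φ → □^1◇^2φ.
First-order correspondent: forall x forall y forall z ((xRy & xRz) -> exists w (y R^2 w & z R^2 w)).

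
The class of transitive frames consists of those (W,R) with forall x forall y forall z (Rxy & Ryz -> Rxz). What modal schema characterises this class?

□ψ → □□ψ

This is transitivity; the standard corresponding axiom is 4: □ψ → □□ψ.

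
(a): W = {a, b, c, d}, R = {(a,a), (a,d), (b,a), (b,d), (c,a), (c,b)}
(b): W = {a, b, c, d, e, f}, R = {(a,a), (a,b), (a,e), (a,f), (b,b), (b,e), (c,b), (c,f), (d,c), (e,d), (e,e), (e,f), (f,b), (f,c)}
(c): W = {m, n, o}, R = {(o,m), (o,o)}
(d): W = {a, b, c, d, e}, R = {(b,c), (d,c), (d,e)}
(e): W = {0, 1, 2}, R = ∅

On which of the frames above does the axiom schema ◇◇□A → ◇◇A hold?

(d), (e)

The schema corresponds to a generalized confluence (Geach) condition: ∀x ∀y (xR²y → ∃w (yRw ∧ xR²w)).
(a): fails — aR²d but no w with dRw and aR²w.
(b): fails — bR²d but no w with dRw and bR²w.
(c): fails — oR²m but no w with mRw and oR²w.
(d): holds.
(e): holds.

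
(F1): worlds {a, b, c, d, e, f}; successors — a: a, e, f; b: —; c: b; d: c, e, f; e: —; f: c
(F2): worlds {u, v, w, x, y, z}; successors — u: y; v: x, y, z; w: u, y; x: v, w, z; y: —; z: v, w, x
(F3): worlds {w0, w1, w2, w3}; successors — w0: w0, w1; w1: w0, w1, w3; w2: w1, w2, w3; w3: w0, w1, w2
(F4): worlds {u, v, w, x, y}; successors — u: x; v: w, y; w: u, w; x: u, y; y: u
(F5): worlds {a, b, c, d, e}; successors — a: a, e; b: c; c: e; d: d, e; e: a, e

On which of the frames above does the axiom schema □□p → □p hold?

(F3)

The schema corresponds to density: ∀x ∀y (Rxy → ∃z (Rxz ∧ Rzy)).
(F1): fails — Rfc but no z with Rfz and Rzc.
(F2): fails — Rwu but no t with Rwt and Rtu.
(F3): satisfies the condition.
(F4): fails — Rux but no z with Ruz and Rzx.
(F5): fails — Rbc but no z with Rbz and Rzc.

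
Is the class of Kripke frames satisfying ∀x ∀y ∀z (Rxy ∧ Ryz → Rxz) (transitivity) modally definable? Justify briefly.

This is a Sahlqvist condition; the 4 axiom □q → □□q defines it.
Suppose □q→□□q is valid. Take Rxy, Ryz and set V(q)={w : Rxw}. Then □q at x, so □□q at x, so □q at y, so q at z, i.e. Rxz.

Yes — defined by □q → □□q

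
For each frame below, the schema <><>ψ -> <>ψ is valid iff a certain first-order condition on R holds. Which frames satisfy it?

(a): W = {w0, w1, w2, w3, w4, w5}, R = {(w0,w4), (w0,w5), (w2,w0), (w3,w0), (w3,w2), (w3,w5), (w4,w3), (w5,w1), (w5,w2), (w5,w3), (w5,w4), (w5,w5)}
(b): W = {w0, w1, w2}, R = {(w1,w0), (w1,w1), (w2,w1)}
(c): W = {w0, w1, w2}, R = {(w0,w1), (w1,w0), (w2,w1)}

The schema corresponds to a generalized confluence (Geach) condition: forall x forall y (x R^2 y -> exists w (y = w & xRw)).
(a): fails — w0R²w1 but no w with w1=w and w0Rw.
(b): fails — w2R²w0 but no w with w0=w and w2Rw.
(c): fails — w0R²w0 but no w with w0=w and w0Rw.
Valid on no frame.

none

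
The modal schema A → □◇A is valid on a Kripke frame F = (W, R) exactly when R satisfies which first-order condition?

symmetry

Suppose A→□◇A is valid. Take Rxy and set V(A)={x}. Then A at x, so □◇A at x, so ◇A at y, so some z with Ryz has A; z=x, i.e. Ryx.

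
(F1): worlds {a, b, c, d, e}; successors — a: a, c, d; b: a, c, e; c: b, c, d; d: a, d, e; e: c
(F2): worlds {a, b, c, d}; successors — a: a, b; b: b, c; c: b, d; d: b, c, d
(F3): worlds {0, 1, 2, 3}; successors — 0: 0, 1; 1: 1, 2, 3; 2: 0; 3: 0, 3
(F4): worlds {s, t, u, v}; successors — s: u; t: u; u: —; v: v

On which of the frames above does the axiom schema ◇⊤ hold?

The schema corresponds to seriality: ∀x ∃y Rxy.
(F1): holds.
(F2): holds.
(F3): holds.
(F4): fails — world u has no successor.

(F1), (F2), (F3)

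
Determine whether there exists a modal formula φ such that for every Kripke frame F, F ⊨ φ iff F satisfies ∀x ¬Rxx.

Any modally definable frame class is closed under surjective bounded morphisms.
The 2-cycle (worlds a,b with a→b→a) is irreflexive, and the map sending every world to a single reflexive point • is a surjective bounded morphism (forth: every edge maps to (•,•); back: every world has a successor). So any modal formula valid on the 2-cycle is also valid on the reflexive point, which is not irreflexive.
So the class is not modally definable.

Not modally definable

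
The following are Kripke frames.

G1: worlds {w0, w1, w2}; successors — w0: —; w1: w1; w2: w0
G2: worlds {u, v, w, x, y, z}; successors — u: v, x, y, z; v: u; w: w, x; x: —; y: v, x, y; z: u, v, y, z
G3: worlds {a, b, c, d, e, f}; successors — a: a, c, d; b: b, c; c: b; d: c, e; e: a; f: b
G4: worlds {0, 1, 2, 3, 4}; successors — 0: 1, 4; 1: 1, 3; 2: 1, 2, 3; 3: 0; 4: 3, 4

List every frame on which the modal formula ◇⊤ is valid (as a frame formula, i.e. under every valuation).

This is the axiom for seriality; its first-order frame correspondent is ∀x ∃y Rxy.
G1: fails — world w0 has no successor.
G2: fails — world x has no successor.
G3: holds.
G4: holds.
Valid on: G3, G4.

G3, G4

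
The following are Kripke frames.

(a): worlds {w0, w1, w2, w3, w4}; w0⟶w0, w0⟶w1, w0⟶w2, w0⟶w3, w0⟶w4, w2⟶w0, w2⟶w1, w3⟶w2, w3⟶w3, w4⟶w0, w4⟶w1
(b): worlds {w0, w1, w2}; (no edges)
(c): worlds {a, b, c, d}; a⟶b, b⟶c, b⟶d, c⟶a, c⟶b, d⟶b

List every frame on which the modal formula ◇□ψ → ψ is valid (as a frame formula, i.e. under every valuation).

Frame correspondent (Sahlqvist): ∀x ∀y (Rxy → Ryx) — i.e. symmetry.
(a): fails — Rw3w2 but not Rw2w3.
(b): ✓.
(c): fails — Rab but not Rba.

(b)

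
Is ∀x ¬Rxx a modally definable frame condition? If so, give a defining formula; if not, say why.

If a class were modally definable it would be closed under surjective bounded morphisms (Goldblatt–Thomason).
The 5-cycle (worlds a,b,c,d,e with a→b→c→d→e→a) is irreflexive, and the map sending every world to a single reflexive point • is a surjective bounded morphism (forth: every edge maps to (•,•); back: every world has a successor). So any modal formula valid on the 5-cycle is also valid on the reflexive point, which is not irreflexive.
Hence irreflexivity is not modally definable.

Not modally definable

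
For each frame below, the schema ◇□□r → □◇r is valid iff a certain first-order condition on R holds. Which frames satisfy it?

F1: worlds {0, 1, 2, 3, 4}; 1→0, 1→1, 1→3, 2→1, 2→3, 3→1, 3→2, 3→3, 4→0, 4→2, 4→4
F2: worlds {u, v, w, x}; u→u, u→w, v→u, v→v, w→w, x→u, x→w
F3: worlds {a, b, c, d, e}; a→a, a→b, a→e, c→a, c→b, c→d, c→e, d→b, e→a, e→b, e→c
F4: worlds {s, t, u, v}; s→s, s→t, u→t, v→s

The schema corresponds to a generalized confluence (Geach) condition: ∀x ∀y ∀z ((xRy ∧ xRz) → ∃w (yR²w ∧ zRw)).
F1: fails — 1R0, 1R0 but no w with 0R²w and 0Rw.
F2: holds.
F3: fails — aRa, aRb but no w with aR²w and bRw.
F4: fails — sRs, sRt but no w with sR²w and tRw.
Valid on: F2.

F2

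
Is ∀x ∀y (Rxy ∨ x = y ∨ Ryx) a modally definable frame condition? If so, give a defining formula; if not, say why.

Modal frame validity is preserved under disjoint unions.
Take 4 disjoint single-world reflexive frames: each is trivially connected, but their disjoint union has 4 worlds with no edge between distinct components, so it is not connected.
So no modal formula (or set of formulas) defines exactly the connected frames.

Not definable by any modal formula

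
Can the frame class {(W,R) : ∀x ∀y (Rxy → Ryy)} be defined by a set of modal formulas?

Definable; □(□r → r) defines it

This is a Sahlqvist condition; the T□ axiom □(□r → r) defines it.
Suppose □(□r→r) is valid. Take Rxy and set V(r)={w : Ryw}. Then at y, □r holds; since □(□r→r) at x, □r→r at y, so r at y, i.e. Ryy.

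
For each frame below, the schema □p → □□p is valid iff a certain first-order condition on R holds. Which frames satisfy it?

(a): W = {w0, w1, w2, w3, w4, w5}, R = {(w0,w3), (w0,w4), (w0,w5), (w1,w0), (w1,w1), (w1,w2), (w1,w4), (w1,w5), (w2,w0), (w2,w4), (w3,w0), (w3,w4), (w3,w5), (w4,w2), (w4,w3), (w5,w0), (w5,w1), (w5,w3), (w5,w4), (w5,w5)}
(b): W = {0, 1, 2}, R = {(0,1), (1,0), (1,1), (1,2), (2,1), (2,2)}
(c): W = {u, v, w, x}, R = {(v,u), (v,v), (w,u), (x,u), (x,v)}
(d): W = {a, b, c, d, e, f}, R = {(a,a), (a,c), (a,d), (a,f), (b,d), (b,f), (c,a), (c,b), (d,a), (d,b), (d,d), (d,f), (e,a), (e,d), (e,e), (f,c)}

(c)

Frame correspondent (Sahlqvist): ∀x ∀y ∀z (Rxy ∧ Ryz → Rxz) — i.e. transitivity.
(a): fails — Rw5w1 and Rw1w2 but not Rw5w2.
(b): fails — R01 and R10 but not R00.
(c): condition met.
(d): fails — Rbf and Rfc but not Rbc.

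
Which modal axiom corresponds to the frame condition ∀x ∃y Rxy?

This is seriality; the standard corresponding axiom is D: □p → ◇p.
Suppose □p→◇p is valid. At any x set V(p)=W. Then □p at x, so ◇p at x, so x has a successor.

□p → ◇p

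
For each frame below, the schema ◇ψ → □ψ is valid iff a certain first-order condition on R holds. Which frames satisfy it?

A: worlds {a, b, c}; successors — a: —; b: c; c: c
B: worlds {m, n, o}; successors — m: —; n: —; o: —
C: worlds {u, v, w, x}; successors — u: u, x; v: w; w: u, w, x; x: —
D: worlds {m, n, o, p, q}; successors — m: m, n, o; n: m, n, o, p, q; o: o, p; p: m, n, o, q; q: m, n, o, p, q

The schema corresponds to partial functionality: ∀x ∀y ∀z (Rxy ∧ Rxz → y = z).
A: satisfies the condition.
B: satisfies the condition.
C: fails — u sees both u and x.
D: fails — m sees both m and n.
Valid on: A, B.

A, B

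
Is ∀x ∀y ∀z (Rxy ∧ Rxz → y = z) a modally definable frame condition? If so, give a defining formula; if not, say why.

The condition is partial functionality. A defining modal formula is ◇q → □q.

Definable; ◇q → □q defines it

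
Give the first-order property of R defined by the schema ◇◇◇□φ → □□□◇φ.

∀x ∀y ∀z ((xR³y ∧ xR³z) → ∃w (yRw ∧ zRw))

This is a Sahlqvist (Geach-type) schema ◇^3□^1φ → □^3◇^1φ.
Minimal-valuation argument: fix x; take any y with xR^3y and any z with xR^3z. Set V(φ) to the set of worlds R-reachable from y in exactly 1 step. Then □^1φ holds at y, so the antecedent holds at x; validity forces ◇^1φ at z, giving a w with zR^1w and yR^1w.
First-order correspondent: ∀x ∀y ∀z ((xR³y ∧ xR³z) → ∃w (yRw ∧ zRw)).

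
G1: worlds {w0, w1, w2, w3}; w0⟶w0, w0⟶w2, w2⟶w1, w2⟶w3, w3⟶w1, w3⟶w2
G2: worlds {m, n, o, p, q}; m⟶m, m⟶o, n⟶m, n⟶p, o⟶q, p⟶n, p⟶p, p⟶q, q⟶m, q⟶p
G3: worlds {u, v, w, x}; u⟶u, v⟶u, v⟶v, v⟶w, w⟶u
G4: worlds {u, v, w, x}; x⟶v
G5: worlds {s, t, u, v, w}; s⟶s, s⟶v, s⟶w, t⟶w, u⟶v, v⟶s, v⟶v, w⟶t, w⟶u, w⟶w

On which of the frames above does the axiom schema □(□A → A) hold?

none

The schema corresponds to shift-reflexivity: ∀x ∀y (Rxy → Ryy).
G1: fails — Rw3w1 but not Rw1w1.
G2: fails — Rpn but not Rnn.
G3: fails — Rvw but not Rww.
G4: fails — Rxv but not Rvv.
G5: fails — Rwt but not Rtt.
Valid on no frame.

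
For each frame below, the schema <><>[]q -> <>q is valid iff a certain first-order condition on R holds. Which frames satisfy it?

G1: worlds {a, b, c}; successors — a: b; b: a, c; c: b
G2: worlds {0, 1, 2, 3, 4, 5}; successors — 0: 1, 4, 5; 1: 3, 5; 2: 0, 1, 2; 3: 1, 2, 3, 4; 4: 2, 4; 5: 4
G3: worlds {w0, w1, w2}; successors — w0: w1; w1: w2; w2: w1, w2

G1, G3

The schema corresponds to a generalized confluence (Geach) condition: forall x forall y (x R^2 y -> exists w (yRw & xRw)).
G1: condition met.
G2: fails — 1R²2 but no w with 2Rw and 1Rw.
G3: condition met.
Valid on: G1, G3.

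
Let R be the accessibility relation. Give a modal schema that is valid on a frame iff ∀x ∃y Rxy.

A defining formula is □s → ◇s (the D axiom).
Suppose □s→◇s is valid. At any x set V(s)=W. Then □s at x, so ◇s at x, so x has a successor.

□s → ◇s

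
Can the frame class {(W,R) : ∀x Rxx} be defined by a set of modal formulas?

Yes: it is reflexivity, defined by the T schema □q → q.
Suppose □q→q is valid. At any x set V(q)={w : Rxw}. Then □q holds at x, so q holds at x, i.e. Rxx.

Yes, by □q → q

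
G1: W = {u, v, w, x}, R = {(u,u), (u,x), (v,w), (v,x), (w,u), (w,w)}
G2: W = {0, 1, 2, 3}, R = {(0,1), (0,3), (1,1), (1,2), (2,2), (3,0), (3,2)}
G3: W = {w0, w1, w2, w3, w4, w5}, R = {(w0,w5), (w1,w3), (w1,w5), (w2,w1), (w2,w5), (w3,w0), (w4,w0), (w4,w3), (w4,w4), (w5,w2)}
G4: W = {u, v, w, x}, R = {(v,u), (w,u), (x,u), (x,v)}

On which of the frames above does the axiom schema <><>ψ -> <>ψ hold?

G4

Frame correspondent (Sahlqvist): forall x forall y forall z (Rxy & Ryz -> Rxz) — i.e. transitivity.
G1: fails — Rwu and Rux but not Rwx.
G2: fails — R01 and R12 but not R02.
G3: fails — Rw1w5 and Rw5w2 but not Rw1w2.
G4: holds.
Valid on: G4.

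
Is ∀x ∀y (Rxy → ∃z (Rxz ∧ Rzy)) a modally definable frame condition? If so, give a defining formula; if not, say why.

Yes, by □□p → □p

The condition is density. A defining modal formula is □□p → □p.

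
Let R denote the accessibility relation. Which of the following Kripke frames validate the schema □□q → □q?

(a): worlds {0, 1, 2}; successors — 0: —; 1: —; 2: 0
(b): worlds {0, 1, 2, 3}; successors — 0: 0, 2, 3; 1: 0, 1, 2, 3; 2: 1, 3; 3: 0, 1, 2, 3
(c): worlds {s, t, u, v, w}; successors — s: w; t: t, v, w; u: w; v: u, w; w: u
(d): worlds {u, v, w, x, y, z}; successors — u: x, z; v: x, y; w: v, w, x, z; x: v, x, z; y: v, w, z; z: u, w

(b)

This is the axiom for density; its first-order frame correspondent is ∀x ∀y (Rxy → ∃z (Rxz ∧ Rzy)).
(a): fails — R20 but no z with R2z and Rz0.
(b): ✓.
(c): fails — Ruw but no z with Ruz and Rzw.
(d): fails — Rvy but no t with Rvt and Rty.
Valid on: (b).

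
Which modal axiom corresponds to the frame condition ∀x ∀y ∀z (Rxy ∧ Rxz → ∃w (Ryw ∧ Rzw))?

The condition is convergence. The .2 schema ◇□q → □◇q defines it.
Suppose ◇□q→□◇q is valid. Take Rxy, Rxz and set V(q)={w : Ryw}. Then □q at y so ◇□q at x, so □◇q at x, so ◇q at z, giving w with Rzw and Ryw.

◇□q → □◇q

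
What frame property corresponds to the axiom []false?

emptiness of R

□⊥ is valid iff no world has any successor (otherwise □⊥ fails at any world with one).
Conversely, any frame satisfying forall x forall y ~Rxy validates the schema.
Frame condition: forall x forall y ~Rxy.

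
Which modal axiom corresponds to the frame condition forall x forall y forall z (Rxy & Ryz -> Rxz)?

The condition is transitivity. The 4 schema □ψ → □□ψ defines it.
Suppose □ψ→□□ψ is valid. Take Rxy, Ryz and set V(ψ)={w : Rxw}. Then □ψ at x, so □□ψ at x, so □ψ at y, so ψ at z, i.e. Rxz.

□ψ → □□ψ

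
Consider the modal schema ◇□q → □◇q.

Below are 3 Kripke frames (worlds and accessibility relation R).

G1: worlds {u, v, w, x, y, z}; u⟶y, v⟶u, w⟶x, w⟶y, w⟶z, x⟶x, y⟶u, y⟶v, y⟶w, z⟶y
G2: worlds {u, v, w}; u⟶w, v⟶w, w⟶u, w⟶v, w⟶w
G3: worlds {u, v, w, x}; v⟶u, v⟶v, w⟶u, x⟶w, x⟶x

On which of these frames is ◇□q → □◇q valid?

This is the axiom for convergence; its first-order frame correspondent is ∀x ∀y ∀z (Rxy ∧ Rxz → ∃w (Ryw ∧ Rzw)).
G1: fails — Rwx and Rwy but x and y have no common successor.
G2: condition met.
G3: fails — Rvv and Rvu but v and u have no common successor.
Valid on: G2.

G2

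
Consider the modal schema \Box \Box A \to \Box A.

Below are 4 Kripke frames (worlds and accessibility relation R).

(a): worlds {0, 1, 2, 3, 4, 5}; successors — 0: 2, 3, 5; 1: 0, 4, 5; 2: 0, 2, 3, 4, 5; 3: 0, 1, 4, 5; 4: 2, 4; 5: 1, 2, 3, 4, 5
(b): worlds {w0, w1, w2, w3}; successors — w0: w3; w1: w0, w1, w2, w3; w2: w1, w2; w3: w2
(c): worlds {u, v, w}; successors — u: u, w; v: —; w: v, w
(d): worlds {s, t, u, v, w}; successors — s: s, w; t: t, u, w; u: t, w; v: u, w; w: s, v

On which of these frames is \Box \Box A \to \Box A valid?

This is the axiom for density; its first-order frame correspondent is \forall x \forall y (Rxy \to \exists z (Rxz \wedge Rzy)).
(a): fails — R10 but no z with R1z and Rz0.
(b): fails — Rw0w3 but no z with Rw0z and Rzw3.
(c): satisfies the condition.
(d): fails — Rvu but no z with Rvz and Rzu.
Valid on: (c).

(c)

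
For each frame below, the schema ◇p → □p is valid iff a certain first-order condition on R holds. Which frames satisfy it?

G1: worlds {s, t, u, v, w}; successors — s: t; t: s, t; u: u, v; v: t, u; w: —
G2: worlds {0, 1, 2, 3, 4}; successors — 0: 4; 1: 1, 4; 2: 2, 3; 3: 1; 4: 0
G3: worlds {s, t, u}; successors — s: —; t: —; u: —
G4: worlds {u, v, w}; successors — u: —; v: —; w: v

G3, G4

The schema corresponds to partial functionality: ∀x ∀y ∀z (Rxy ∧ Rxz → y = z).
G1: fails — t sees both s and t.
G2: fails — 1 sees both 1 and 4.
G3: ✓.
G4: ✓.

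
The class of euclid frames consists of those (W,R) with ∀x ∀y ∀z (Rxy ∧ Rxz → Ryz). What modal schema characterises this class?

◇ψ → □◇ψ

The condition is the Euclidean property. The 5 schema ◇ψ → □◇ψ defines it.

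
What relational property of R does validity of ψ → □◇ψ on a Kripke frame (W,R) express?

This is the B axiom.
Its frame correspondent is symmetry — ∀x ∀y (Rxy → Ryx).

symmetry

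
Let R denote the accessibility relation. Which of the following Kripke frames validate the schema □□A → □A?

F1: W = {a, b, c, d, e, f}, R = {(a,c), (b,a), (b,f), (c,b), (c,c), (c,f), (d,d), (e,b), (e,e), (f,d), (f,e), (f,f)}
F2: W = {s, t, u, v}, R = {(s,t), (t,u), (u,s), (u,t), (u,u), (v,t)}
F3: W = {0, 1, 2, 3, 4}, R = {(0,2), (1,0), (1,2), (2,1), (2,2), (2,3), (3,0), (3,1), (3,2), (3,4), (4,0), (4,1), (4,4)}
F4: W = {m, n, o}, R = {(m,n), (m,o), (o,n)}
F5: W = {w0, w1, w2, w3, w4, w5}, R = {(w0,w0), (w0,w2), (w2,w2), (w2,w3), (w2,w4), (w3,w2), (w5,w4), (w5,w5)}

F5

This is the axiom for density; its first-order frame correspondent is ∀x ∀y (Rxy → ∃z (Rxz ∧ Rzy)).
F1: fails — Rba but no z with Rbz and Rza.
F2: fails — Rvt but no z with Rvz and Rzt.
F3: fails — R10 but no z with R1z and Rz0.
F4: fails — Ron but no z with Roz and Rzn.
F5: condition met.
Valid on: F5.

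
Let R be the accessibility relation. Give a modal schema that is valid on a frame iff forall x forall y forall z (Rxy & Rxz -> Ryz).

A defining formula is ◇r → □◇r (the 5 axiom).
Suppose ◇r→□◇r is valid. Take Rxy, Rxz and set V(r)={y}. Then ◇r at x, so □◇r at x, so ◇r at z, so some w with Rzw has r; w=y, i.e. Rzy. By symmetry of the argument, Ryz.

◇r → □◇r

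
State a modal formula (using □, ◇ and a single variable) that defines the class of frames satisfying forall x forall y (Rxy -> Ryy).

□(□q → q)

A defining formula is □(□q → q) (the T□ axiom).
Suppose □(□q→q) is valid. Take Rxy and set V(q)={w : Ryw}. Then at y, □q holds; since □(□q→q) at x, □q→q at y, so q at y, i.e. Ryy.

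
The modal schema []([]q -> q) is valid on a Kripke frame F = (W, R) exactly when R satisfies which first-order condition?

Suppose □(□q→q) is valid. Take Rxy and set V(q)={w : Ryw}. Then at y, □q holds; since □(□q→q) at x, □q→q at y, so q at y, i.e. Ryy.
Conversely, on a frame with shift-reflexivity the schema holds at every world under every valuation.
Frame condition: forall x forall y (Rxy -> Ryy).

shift-reflexivity: forall x forall y (Rxy -> Ryy)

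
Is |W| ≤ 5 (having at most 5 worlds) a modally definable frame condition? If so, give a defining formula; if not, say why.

Not definable by any modal formula

If a class were modally definable it would be closed under disjoint unions (Goldblatt–Thomason).
Any modal formula valid on each of 6 disjoint one-world frames is valid on their disjoint union (validity is preserved under disjoint unions). Each one-world frame has |W|=1≤5, but the union has |W|=6.
So no modal formula (or set of formulas) defines exactly the |W|≤5 frames.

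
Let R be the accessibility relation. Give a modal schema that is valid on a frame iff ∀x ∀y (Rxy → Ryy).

The condition is shift-reflexivity. The T□ schema □(□q → q) defines it.
Suppose □(□q→q) is valid. Take Rxy and set V(q)={w : Ryw}. Then at y, □q holds; since □(□q→q) at x, □q→q at y, so q at y, i.e. Ryy.

□(□q → q)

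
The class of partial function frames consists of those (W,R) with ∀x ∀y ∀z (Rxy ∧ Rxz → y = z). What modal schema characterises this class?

The condition is partial functionality. The CD schema ◇p → □p defines it.

◇p → □p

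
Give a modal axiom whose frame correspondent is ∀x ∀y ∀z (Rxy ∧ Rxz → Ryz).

◇ψ → □◇ψ

A defining formula is ◇ψ → □◇ψ (the 5 axiom).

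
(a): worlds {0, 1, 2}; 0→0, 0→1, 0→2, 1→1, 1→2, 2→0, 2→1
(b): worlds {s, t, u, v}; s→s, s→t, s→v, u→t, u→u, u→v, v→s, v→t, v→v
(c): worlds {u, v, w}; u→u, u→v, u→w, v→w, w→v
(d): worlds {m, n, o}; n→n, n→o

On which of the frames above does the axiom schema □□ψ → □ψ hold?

(a), (b), (d)

This is the axiom for density; its first-order frame correspondent is ∀x ∀y (Rxy → ∃z (Rxz ∧ Rzy)).
(a): satisfies the condition.
(b): satisfies the condition.
(c): fails — Rvw but no z with Rvz and Rzw.
(d): satisfies the condition.
Valid on: (a), (b), (d).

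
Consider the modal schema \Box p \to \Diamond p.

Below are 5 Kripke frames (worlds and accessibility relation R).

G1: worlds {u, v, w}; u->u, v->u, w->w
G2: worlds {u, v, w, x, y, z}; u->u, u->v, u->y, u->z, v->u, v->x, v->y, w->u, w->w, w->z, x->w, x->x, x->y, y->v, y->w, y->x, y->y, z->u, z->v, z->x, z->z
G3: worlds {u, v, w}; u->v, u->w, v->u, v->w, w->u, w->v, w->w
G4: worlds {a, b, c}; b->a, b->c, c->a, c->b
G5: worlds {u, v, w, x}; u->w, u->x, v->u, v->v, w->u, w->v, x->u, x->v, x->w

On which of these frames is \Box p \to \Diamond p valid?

The schema corresponds to seriality: \forall x \exists y Rxy.
G1: holds.
G2: holds.
G3: holds.
G4: fails — world a has no successor.
G5: holds.
Valid on: G1, G2, G3, G5.

G1, G2, G3, G5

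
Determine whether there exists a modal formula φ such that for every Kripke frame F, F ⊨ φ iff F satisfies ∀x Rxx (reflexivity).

The condition is reflexivity. A defining modal formula is □r → r.
Suppose □r→r is valid. At any x set V(r)={w : Rxw}. Then □r holds at x, so r holds at x, i.e. Rxx.

Yes, by □r → r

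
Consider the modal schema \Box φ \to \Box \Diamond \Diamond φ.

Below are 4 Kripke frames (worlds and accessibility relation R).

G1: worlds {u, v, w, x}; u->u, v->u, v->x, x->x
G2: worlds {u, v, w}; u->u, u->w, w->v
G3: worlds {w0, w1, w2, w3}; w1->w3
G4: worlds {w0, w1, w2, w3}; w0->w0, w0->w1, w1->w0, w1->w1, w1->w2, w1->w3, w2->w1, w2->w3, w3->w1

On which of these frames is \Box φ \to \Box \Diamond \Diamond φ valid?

G1, G4

Frame correspondent (Sahlqvist): \forall x \forall z (xRz \to \exists w (xRw \wedge z R^2 w)) — i.e. a generalized confluence (Geach) condition.
G1: holds.
G2: fails — uRw but no t with uRt and wR²t.
G3: fails — w1Rw3 but no w with w1Rw and w3R²w.
G4: holds.
Valid on: G1, G4.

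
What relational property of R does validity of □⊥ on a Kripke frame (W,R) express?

This schema is the Ver axiom.
Its frame correspondent is emptiness of R — ∀x ∀y ¬Rxy.

Emptiness of R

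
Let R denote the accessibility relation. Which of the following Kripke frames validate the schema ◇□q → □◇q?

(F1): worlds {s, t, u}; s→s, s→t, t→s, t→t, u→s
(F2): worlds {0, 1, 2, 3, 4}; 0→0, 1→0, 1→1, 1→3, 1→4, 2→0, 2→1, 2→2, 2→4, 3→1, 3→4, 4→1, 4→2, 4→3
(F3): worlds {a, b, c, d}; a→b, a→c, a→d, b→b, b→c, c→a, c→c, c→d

Frame correspondent (Sahlqvist): ∀x ∀y ∀z (Rxy ∧ Rxz → ∃w (Ryw ∧ Rzw)) — i.e. convergence.
(F1): condition met.
(F2): fails — R10 and R14 but 0 and 4 have no common successor.
(F3): fails — Rab and Rad but b and d have no common successor.

(F1)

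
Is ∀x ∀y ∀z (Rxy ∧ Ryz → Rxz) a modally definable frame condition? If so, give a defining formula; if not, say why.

Definable; □r → □□r defines it

The condition is transitivity. A defining modal formula is □r → □□r.
Suppose □r→□□r is valid. Take Rxy, Ryz and set V(r)={w : Rxw}. Then □r at x, so □□r at x, so □r at y, so r at z, i.e. Rxz.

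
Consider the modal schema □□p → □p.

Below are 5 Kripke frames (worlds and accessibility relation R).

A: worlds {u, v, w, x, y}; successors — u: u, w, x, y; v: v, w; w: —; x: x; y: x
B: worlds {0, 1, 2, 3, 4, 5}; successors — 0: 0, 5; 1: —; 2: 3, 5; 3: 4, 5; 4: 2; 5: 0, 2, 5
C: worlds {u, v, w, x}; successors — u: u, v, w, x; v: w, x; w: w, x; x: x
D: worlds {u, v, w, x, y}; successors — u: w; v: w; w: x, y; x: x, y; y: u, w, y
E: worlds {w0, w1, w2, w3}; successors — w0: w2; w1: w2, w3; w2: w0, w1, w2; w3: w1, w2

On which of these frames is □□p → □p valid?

This is the axiom for density; its first-order frame correspondent is ∀x ∀y (Rxy → ∃z (Rxz ∧ Rzy)).
A: holds.
B: fails — R34 but no z with R3z and Rz4.
C: holds.
D: fails — Ruw but no z with Ruz and Rzw.
E: fails — Rw1w3 but no z with Rw1z and Rzw3.

A, C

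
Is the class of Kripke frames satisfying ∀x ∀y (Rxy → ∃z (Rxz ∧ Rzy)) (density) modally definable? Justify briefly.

The condition is density. A defining modal formula is □□p → □p.
Suppose □□p→□p is valid. Take Rxy and set V(p)={w : xR²w}. Then □□p at x, so □p at x, so p at y, i.e. ∃z(Rxz∧Rzy).

Definable; □□p → □p defines it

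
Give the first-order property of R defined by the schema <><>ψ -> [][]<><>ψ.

This is a Sahlqvist (Geach-type) schema ◇^2□^0ψ → □^2◇^2ψ.
Minimal-valuation argument: fix x; take any y with xR^2y and any z with xR^2z. Set V(ψ) to the set of worlds R-reachable from y in exactly 0 steps. Then □^0ψ holds at y, so the antecedent holds at x; validity forces ◇^2ψ at z, giving a w with zR^2w and yR^0w.
First-order correspondent: forall x forall y forall z ((x R^2 y & x R^2 z) -> exists w (y = w & z R^2 w)).

forall x forall y forall z ((x R^2 y & x R^2 z) -> exists w (y = w & z R^2 w))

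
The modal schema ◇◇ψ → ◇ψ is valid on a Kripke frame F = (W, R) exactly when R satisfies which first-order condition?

Replacing ψ by ¬ψ and contraposing gives the equivalent schema □ψ → □□ψ.
Suppose □ψ→□□ψ is valid. Take Rxy, Ryz and set V(ψ)={w : Rxw}. Then □ψ at x, so □□ψ at x, so □ψ at y, so ψ at z, i.e. Rxz.

transitivity: ∀x ∀y ∀z (Rxy ∧ Ryz → Rxz)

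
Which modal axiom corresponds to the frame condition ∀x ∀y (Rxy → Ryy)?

□(□s → s)

A defining formula is □(□s → s) (the T□ axiom).
Suppose □(□s→s) is valid. Take Rxy and set V(s)={w : Ryw}. Then at y, □s holds; since □(□s→s) at x, □s→s at y, so s at y, i.e. Ryy.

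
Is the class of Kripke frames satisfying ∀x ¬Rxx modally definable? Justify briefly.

Not modally definable

If a class were modally definable it would be closed under surjective bounded morphisms (Goldblatt–Thomason).
The 4-cycle (worlds s,t,u,v with s→t→u→v→s) is irreflexive, and the map sending every world to a single reflexive point • is a surjective bounded morphism (forth: every edge maps to (•,•); back: every world has a successor). So any modal formula valid on the 4-cycle is also valid on the reflexive point, which is not irreflexive.
Hence irreflexivity is not modally definable.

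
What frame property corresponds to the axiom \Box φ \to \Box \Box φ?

Suppose □φ→□□φ is valid. Take Rxy, Ryz and set V(φ)={w : Rxw}. Then □φ at x, so □□φ at x, so □φ at y, so φ at z, i.e. Rxz.
Conversely, on a frame with transitivity the schema holds at every world under every valuation.
So the correspondent is transitivity.

transitivity: \forall x \forall y \forall z (Rxy \wedge Ryz \to Rxz)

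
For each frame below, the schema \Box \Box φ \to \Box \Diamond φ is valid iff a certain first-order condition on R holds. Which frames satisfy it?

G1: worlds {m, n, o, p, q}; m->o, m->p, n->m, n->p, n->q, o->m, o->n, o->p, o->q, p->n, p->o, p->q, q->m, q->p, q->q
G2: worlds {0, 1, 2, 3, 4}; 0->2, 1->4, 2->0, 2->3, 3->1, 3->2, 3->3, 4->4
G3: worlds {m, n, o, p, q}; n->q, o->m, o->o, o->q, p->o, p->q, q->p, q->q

G1, G2

Frame correspondent (Sahlqvist): \forall x \forall z (xRz \to \exists w (x R^2 w \wedge zRw)) — i.e. a generalized confluence (Geach) condition.
G1: satisfies the condition.
G2: satisfies the condition.
G3: fails — oRm but no w with oR²w and mRw.
Valid on: G1, G2.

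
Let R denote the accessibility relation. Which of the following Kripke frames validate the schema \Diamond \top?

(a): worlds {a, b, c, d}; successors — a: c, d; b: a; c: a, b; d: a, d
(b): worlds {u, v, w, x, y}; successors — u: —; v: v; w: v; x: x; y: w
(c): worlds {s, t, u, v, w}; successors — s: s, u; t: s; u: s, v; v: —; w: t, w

This is the axiom for seriality; its first-order frame correspondent is \forall x \exists y Rxy.
(a): satisfies the condition.
(b): fails — world u has no successor.
(c): fails — world v has no successor.
Valid on: (a).

(a)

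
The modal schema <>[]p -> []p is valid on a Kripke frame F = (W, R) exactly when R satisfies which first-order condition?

This is a form of the 5 axiom.
It corresponds to the Euclidean property: forall x forall y forall z (Rxy & Rxz -> Ryz).

the Euclidean property: forall x forall y forall z (Rxy & Rxz -> Ryz)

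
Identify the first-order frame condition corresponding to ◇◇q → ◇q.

Transitivity

Equivalently (dual form): □q → □□q.
Suppose □q→□□q is valid. Take Rxy, Ryz and set V(q)={w : Rxw}. Then □q at x, so □□q at x, so □q at y, so q at z, i.e. Rxz.
Conversely, any frame satisfying ∀x ∀y ∀z (Rxy ∧ Ryz → Rxz) validates the schema.
So the correspondent is transitivity.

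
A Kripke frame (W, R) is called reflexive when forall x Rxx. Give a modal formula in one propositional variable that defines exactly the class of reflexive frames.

A defining formula is □q → q (the T axiom).

□q → q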